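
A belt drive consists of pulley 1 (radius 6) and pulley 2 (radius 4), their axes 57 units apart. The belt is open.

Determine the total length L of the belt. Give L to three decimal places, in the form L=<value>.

open belt: β = asin((r2−r1)/C) = asin(-2/57) = -2.0108°
wrap1 = π − 2β = 184.0216°
wrap2 = π + 2β = 175.9784°
tangent length = C·cosβ = 56.9649
L = r1·wrap1 + r2·wrap2 + 2·C·cosβ = 6·3.2118 + 4·3.0714 + 2·56.9649 = 145.4861

L=145.486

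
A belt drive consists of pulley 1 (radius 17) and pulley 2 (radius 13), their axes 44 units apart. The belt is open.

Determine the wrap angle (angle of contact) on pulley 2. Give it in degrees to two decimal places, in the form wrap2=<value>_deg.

open belt: β = asin((r2−r1)/C) = asin(-4/44) = -5.2159°
wrap1 = π − 2β = 190.4318°
wrap2 = π + 2β = 169.5682°

wrap2=169.57_deg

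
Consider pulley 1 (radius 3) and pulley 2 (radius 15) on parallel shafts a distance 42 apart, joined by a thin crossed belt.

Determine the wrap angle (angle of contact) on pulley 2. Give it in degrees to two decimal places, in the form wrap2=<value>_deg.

crossed belt: β = asin((r1+r2)/C) = asin(18/42) = 25.3769°
wrap1 = wrap2 = π + 2β = 230.7539°

wrap2=230.75_deg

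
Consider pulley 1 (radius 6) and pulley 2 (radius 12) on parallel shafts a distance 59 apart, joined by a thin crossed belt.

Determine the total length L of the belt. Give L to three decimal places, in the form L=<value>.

L=180.084

crossed belt: β = asin((r1+r2)/C) = asin(18/59) = 17.7633°
wrap1 = wrap2 = π + 2β = 215.5265°
tangent length = C·cosβ = 56.1872
L = (r1+r2)·wrap + 2·C·cosβ = 18·3.7616 + 2·56.1872 = 180.0840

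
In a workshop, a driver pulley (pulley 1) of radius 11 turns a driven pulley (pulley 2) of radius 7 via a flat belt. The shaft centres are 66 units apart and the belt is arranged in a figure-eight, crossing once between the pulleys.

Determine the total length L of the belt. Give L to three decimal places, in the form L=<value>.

crossed belt: β = asin((r1+r2)/C) = asin(18/66) = 15.8266°
wrap1 = wrap2 = π + 2β = 211.6532°
tangent length = C·cosβ = 63.4980
L = (r1+r2)·wrap + 2·C·cosβ = 18·3.6940 + 2·63.4980 = 193.4889

L=193.489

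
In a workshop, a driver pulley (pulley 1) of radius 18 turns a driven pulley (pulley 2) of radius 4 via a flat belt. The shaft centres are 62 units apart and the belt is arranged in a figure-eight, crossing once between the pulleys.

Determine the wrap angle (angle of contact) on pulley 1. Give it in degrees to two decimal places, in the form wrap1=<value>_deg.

wrap1=221.57_deg

crossed belt: β = asin((r1+r2)/C) = asin(22/62) = 20.7836°
wrap1 = wrap2 = π + 2β = 221.5671°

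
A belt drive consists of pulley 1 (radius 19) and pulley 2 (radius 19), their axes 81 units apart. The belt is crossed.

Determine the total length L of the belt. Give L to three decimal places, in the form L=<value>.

crossed belt: β = asin((r1+r2)/C) = asin(38/81) = 27.9782°
wrap1 = wrap2 = π + 2β = 235.9564°
tangent length = C·cosβ = 71.5332
L = (r1+r2)·wrap + 2·C·cosβ = 38·4.1182 + 2·71.5332 = 299.5586

L=299.559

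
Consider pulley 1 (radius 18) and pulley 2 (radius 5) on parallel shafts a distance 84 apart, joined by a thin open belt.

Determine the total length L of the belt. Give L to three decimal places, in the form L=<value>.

open belt: β = asin((r2−r1)/C) = asin(-13/84) = -8.9030°
wrap1 = π − 2β = 197.8060°
wrap2 = π + 2β = 162.1940°
tangent length = C·cosβ = 82.9880
L = r1·wrap1 + r2·wrap2 + 2·C·cosβ = 18·3.4524 + 5·2.8308 + 2·82.9880 = 242.2726

L=242.273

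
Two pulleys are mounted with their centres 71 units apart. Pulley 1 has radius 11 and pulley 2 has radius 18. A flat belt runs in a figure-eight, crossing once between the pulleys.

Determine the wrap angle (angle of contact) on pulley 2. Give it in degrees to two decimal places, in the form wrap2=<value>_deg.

crossed belt: β = asin((r1+r2)/C) = asin(29/71) = 24.1075°
wrap1 = wrap2 = π + 2β = 228.2151°

wrap2=228.22_deg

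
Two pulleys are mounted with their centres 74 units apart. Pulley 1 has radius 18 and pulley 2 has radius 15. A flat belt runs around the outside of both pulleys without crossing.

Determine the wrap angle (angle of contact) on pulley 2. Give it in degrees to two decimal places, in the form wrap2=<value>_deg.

wrap2=175.35_deg

open belt: β = asin((r2−r1)/C) = asin(-3/74) = -2.3234°
wrap1 = π − 2β = 184.6469°
wrap2 = π + 2β = 175.3531°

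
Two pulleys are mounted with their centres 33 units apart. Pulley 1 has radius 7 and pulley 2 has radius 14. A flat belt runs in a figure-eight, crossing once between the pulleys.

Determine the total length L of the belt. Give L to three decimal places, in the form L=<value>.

crossed belt: β = asin((r1+r2)/C) = asin(21/33) = 39.5212°
wrap1 = wrap2 = π + 2β = 259.0424°
tangent length = C·cosβ = 25.4558
L = (r1+r2)·wrap + 2·C·cosβ = 21·4.5211 + 2·25.4558 = 145.8557

L=145.856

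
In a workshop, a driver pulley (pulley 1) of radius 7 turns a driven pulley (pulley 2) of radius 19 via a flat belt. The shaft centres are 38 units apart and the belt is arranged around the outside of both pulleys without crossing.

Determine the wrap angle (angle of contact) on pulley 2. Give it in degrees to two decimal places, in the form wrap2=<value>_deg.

wrap2=216.82_deg

open belt: β = asin((r2−r1)/C) = asin(12/38) = 18.4085°
wrap1 = π − 2β = 143.1830°
wrap2 = π + 2β = 216.8170°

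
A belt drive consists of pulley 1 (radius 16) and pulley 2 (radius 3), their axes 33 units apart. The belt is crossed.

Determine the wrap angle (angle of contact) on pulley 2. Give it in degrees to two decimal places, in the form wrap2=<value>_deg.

crossed belt: β = asin((r1+r2)/C) = asin(19/33) = 35.1527°
wrap1 = wrap2 = π + 2β = 250.3054°

wrap2=250.31_deg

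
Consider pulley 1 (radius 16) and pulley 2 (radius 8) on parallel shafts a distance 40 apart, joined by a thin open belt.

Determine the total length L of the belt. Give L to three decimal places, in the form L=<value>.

L=157.004

open belt: β = asin((r2−r1)/C) = asin(-8/40) = -11.5370°
wrap1 = π − 2β = 203.0739°
wrap2 = π + 2β = 156.9261°
tangent length = C·cosβ = 39.1918
L = r1·wrap1 + r2·wrap2 + 2·C·cosβ = 16·3.5443 + 8·2.7389 + 2·39.1918 = 157.0036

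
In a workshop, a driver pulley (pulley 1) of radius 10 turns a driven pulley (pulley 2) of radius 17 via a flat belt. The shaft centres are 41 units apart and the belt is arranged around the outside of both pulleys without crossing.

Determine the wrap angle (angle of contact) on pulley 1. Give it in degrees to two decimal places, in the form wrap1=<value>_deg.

open belt: β = asin((r2−r1)/C) = asin(7/41) = 9.8304°
wrap1 = π − 2β = 160.3393°
wrap2 = π + 2β = 199.6607°

wrap1=160.34_deg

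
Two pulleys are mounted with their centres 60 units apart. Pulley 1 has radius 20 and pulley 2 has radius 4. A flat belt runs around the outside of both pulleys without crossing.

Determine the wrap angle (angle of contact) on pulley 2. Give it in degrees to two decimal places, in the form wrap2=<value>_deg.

wrap2=149.07_deg

open belt: β = asin((r2−r1)/C) = asin(-16/60) = -15.4660°
wrap1 = π − 2β = 210.9320°
wrap2 = π + 2β = 149.0680°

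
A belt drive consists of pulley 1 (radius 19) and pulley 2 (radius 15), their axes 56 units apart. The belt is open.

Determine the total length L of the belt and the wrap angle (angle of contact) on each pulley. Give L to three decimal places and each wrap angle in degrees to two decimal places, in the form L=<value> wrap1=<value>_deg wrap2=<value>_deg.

open belt: β = asin((r2−r1)/C) = asin(-4/56) = -4.0960°
wrap1 = π − 2β = 188.1921°
wrap2 = π + 2β = 171.8079°
tangent length = C·cosβ = 55.8570
L = r1·wrap1 + r2·wrap2 + 2·C·cosβ = 19·3.2846 + 15·2.9986 + 2·55.8570 = 219.1000

L=219.100 wrap1=188.19_deg wrap2=171.81_deg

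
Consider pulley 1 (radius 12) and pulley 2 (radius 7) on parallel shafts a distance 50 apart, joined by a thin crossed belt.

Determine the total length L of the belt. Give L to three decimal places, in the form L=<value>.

L=167.001

crossed belt: β = asin((r1+r2)/C) = asin(19/50) = 22.3337°
wrap1 = wrap2 = π + 2β = 224.6674°
tangent length = C·cosβ = 46.2493
L = (r1+r2)·wrap + 2·C·cosβ = 19·3.9212 + 2·46.2493 = 167.0012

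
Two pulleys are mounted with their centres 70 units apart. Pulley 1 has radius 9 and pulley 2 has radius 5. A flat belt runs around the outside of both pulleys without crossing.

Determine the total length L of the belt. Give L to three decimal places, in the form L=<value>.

open belt: β = asin((r2−r1)/C) = asin(-4/70) = -3.2758°
wrap1 = π − 2β = 186.5517°
wrap2 = π + 2β = 173.4483°
tangent length = C·cosβ = 69.8856
L = r1·wrap1 + r2·wrap2 + 2·C·cosβ = 9·3.2559 + 5·3.0272 + 2·69.8856 = 184.2109

L=184.211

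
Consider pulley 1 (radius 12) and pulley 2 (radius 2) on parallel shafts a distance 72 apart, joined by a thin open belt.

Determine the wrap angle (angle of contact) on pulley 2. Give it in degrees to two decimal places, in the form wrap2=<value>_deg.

open belt: β = asin((r2−r1)/C) = asin(-10/72) = -7.9836°
wrap1 = π − 2β = 195.9671°
wrap2 = π + 2β = 164.0329°

wrap2=164.03_deg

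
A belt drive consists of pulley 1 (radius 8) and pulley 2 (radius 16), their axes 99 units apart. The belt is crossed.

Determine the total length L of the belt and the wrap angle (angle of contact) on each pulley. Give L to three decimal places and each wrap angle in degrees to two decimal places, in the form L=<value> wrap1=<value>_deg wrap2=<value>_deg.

crossed belt: β = asin((r1+r2)/C) = asin(24/99) = 14.0297°
wrap1 = wrap2 = π + 2β = 208.0593°
tangent length = C·cosβ = 96.0469
L = (r1+r2)·wrap + 2·C·cosβ = 24·3.6313 + 2·96.0469 = 279.2454

L=279.245 wrap1=208.06_deg wrap2=208.06_deg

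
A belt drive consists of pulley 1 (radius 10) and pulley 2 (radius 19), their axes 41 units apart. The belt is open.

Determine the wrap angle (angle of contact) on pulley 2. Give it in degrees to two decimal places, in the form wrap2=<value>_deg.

open belt: β = asin((r2−r1)/C) = asin(9/41) = 12.6804°
wrap1 = π − 2β = 154.6392°
wrap2 = π + 2β = 205.3608°

wrap2=205.36_deg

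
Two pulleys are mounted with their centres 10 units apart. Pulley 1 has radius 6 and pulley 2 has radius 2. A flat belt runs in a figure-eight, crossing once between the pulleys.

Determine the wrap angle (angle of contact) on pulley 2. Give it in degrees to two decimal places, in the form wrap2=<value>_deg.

crossed belt: β = asin((r1+r2)/C) = asin(8/10) = 53.1301°
wrap1 = wrap2 = π + 2β = 286.2602°

wrap2=286.26_deg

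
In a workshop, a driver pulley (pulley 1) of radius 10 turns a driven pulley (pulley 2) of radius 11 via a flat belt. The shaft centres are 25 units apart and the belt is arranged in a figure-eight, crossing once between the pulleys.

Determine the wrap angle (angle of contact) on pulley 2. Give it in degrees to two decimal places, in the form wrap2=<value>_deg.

crossed belt: β = asin((r1+r2)/C) = asin(21/25) = 57.1401°
wrap1 = wrap2 = π + 2β = 294.2802°

wrap2=294.28_deg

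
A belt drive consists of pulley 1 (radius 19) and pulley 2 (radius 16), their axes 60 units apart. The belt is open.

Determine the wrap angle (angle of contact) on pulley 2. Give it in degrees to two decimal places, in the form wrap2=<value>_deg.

wrap2=174.27_deg

open belt: β = asin((r2−r1)/C) = asin(-3/60) = -2.8660°
wrap1 = π − 2β = 185.7320°
wrap2 = π + 2β = 174.2680°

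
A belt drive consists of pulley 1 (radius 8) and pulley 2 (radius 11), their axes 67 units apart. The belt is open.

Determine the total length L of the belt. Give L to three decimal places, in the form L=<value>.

L=193.825

open belt: β = asin((r2−r1)/C) = asin(3/67) = 2.5663°
wrap1 = π − 2β = 174.8673°
wrap2 = π + 2β = 185.1327°
tangent length = C·cosβ = 66.9328
L = r1·wrap1 + r2·wrap2 + 2·C·cosβ = 8·3.0520 + 11·3.2312 + 2·66.9328 = 193.8246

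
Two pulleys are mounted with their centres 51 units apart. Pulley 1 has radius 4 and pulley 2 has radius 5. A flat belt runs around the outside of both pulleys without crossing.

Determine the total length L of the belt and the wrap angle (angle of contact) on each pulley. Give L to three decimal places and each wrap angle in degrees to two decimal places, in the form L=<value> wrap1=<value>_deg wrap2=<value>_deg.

L=130.294 wrap1=177.75_deg wrap2=182.25_deg

open belt: β = asin((r2−r1)/C) = asin(1/51) = 1.1235°
wrap1 = π − 2β = 177.7530°
wrap2 = π + 2β = 182.2470°
tangent length = C·cosβ = 50.9902
L = r1·wrap1 + r2·wrap2 + 2·C·cosβ = 4·3.1024 + 5·3.1808 + 2·50.9902 = 130.2939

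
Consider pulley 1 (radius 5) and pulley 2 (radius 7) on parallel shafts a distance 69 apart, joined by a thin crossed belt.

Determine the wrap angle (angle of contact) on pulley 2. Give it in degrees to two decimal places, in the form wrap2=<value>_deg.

wrap2=200.03_deg

crossed belt: β = asin((r1+r2)/C) = asin(12/69) = 10.0154°
wrap1 = wrap2 = π + 2β = 200.0308°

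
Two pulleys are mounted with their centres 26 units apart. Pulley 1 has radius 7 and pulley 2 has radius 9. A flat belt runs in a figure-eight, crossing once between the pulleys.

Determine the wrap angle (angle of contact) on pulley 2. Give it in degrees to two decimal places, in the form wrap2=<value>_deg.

wrap2=255.96_deg

crossed belt: β = asin((r1+r2)/C) = asin(16/26) = 37.9799°
wrap1 = wrap2 = π + 2β = 255.9597°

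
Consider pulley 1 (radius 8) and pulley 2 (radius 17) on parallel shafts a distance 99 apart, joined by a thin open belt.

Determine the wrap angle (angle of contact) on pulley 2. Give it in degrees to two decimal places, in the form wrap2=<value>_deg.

wrap2=190.43_deg

open belt: β = asin((r2−r1)/C) = asin(9/99) = 5.2159°
wrap1 = π − 2β = 169.5682°
wrap2 = π + 2β = 190.4318°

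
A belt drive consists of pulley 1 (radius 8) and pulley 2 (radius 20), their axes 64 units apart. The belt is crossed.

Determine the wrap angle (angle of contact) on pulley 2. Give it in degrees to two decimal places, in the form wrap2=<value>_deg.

wrap2=231.89_deg

crossed belt: β = asin((r1+r2)/C) = asin(28/64) = 25.9445°
wrap1 = wrap2 = π + 2β = 231.8890°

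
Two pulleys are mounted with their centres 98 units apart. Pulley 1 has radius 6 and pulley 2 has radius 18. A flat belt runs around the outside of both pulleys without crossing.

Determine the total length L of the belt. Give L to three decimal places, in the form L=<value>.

open belt: β = asin((r2−r1)/C) = asin(12/98) = 7.0335°
wrap1 = π − 2β = 165.9331°
wrap2 = π + 2β = 194.0669°
tangent length = C·cosβ = 97.2625
L = r1·wrap1 + r2·wrap2 + 2·C·cosβ = 6·2.8961 + 18·3.3871 + 2·97.2625 = 272.8695

L=272.869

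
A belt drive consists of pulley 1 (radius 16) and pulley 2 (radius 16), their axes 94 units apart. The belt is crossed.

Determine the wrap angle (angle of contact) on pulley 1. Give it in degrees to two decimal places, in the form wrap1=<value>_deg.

wrap1=219.81_deg

crossed belt: β = asin((r1+r2)/C) = asin(32/94) = 19.9028°
wrap1 = wrap2 = π + 2β = 219.8056°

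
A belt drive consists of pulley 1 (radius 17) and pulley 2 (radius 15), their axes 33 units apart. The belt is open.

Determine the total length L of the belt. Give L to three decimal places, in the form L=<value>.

open belt: β = asin((r2−r1)/C) = asin(-2/33) = -3.4746°
wrap1 = π − 2β = 186.9492°
wrap2 = π + 2β = 173.0508°
tangent length = C·cosβ = 32.9393
L = r1·wrap1 + r2·wrap2 + 2·C·cosβ = 17·3.2629 + 15·3.0203 + 2·32.9393 = 166.6522

L=166.652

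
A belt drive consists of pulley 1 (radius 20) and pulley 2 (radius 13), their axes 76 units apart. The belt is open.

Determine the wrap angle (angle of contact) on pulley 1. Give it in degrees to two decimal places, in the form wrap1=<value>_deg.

wrap1=190.57_deg

open belt: β = asin((r2−r1)/C) = asin(-7/76) = -5.2847°
wrap1 = π − 2β = 190.5695°
wrap2 = π + 2β = 169.4305°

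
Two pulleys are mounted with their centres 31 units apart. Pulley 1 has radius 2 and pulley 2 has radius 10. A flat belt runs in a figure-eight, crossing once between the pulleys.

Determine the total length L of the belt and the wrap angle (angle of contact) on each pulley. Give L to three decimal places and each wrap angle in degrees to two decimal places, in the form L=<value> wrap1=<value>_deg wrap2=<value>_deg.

crossed belt: β = asin((r1+r2)/C) = asin(12/31) = 22.7740°
wrap1 = wrap2 = π + 2β = 225.5479°
tangent length = C·cosβ = 28.5832
L = (r1+r2)·wrap + 2·C·cosβ = 12·3.9366 + 2·28.5832 = 104.4051

L=104.405 wrap1=225.55_deg wrap2=225.55_deg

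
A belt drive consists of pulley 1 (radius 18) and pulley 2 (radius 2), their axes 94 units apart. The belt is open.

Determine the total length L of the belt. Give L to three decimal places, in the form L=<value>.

open belt: β = asin((r2−r1)/C) = asin(-16/94) = -9.8002°
wrap1 = π − 2β = 199.6004°
wrap2 = π + 2β = 160.3996°
tangent length = C·cosβ = 92.6283
L = r1·wrap1 + r2·wrap2 + 2·C·cosβ = 18·3.4837 + 2·2.7995 + 2·92.6283 = 253.5619

L=253.562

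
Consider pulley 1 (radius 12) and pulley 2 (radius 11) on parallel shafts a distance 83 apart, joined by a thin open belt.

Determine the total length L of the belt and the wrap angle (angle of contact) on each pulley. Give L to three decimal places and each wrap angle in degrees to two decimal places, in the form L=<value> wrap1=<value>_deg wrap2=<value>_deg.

open belt: β = asin((r2−r1)/C) = asin(-1/83) = -0.6903°
wrap1 = π − 2β = 181.3807°
wrap2 = π + 2β = 178.6193°
tangent length = C·cosβ = 82.9940
L = r1·wrap1 + r2·wrap2 + 2·C·cosβ = 12·3.1657 + 11·3.1175 + 2·82.9940 = 238.2687

L=238.269 wrap1=181.38_deg wrap2=178.62_deg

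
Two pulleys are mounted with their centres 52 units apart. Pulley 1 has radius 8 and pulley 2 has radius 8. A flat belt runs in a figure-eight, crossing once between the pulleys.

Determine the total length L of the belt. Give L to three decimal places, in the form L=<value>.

L=159.229

crossed belt: β = asin((r1+r2)/C) = asin(16/52) = 17.9202°
wrap1 = wrap2 = π + 2β = 215.8404°
tangent length = C·cosβ = 49.4773
L = (r1+r2)·wrap + 2·C·cosβ = 16·3.7671 + 2·49.4773 = 159.2286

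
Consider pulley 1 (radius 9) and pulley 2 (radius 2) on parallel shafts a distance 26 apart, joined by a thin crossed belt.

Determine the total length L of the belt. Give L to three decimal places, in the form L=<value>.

crossed belt: β = asin((r1+r2)/C) = asin(11/26) = 25.0290°
wrap1 = wrap2 = π + 2β = 230.0580°
tangent length = C·cosβ = 23.5584
L = (r1+r2)·wrap + 2·C·cosβ = 11·4.0153 + 2·23.5584 = 91.2848

L=91.285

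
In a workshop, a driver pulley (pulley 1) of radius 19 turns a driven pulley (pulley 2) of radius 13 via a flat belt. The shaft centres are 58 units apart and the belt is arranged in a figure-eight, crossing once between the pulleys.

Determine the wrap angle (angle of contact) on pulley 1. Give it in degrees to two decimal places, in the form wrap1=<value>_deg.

crossed belt: β = asin((r1+r2)/C) = asin(32/58) = 33.4854°
wrap1 = wrap2 = π + 2β = 246.9708°

wrap1=246.97_deg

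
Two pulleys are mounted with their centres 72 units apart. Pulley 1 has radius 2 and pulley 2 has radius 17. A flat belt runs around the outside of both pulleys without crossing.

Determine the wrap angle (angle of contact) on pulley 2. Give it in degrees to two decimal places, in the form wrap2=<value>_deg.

wrap2=204.05_deg

open belt: β = asin((r2−r1)/C) = asin(15/72) = 12.0247°
wrap1 = π − 2β = 155.9506°
wrap2 = π + 2β = 204.0494°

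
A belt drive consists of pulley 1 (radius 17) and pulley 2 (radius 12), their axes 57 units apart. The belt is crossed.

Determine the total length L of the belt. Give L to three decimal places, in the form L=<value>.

crossed belt: β = asin((r1+r2)/C) = asin(29/57) = 30.5821°
wrap1 = wrap2 = π + 2β = 241.1641°
tangent length = C·cosβ = 49.0714
L = (r1+r2)·wrap + 2·C·cosβ = 29·4.2091 + 2·49.0714 = 220.2069

L=220.207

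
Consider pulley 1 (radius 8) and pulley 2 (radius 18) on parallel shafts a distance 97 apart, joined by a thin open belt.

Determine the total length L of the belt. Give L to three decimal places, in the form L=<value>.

open belt: β = asin((r2−r1)/C) = asin(10/97) = 5.9173°
wrap1 = π − 2β = 168.1654°
wrap2 = π + 2β = 191.8346°
tangent length = C·cosβ = 96.4832
L = r1·wrap1 + r2·wrap2 + 2·C·cosβ = 8·2.9350 + 18·3.3481 + 2·96.4832 = 276.7133

L=276.713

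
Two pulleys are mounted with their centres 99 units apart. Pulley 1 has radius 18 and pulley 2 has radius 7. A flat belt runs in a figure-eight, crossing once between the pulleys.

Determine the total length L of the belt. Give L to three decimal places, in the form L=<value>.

L=282.887

crossed belt: β = asin((r1+r2)/C) = asin(25/99) = 14.6270°
wrap1 = wrap2 = π + 2β = 209.2540°
tangent length = C·cosβ = 95.7914
L = (r1+r2)·wrap + 2·C·cosβ = 25·3.6522 + 2·95.7914 = 282.8872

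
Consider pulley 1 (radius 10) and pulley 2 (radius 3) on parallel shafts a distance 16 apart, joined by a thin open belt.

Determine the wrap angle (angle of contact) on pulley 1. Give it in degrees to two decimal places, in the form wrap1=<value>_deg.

wrap1=231.89_deg

open belt: β = asin((r2−r1)/C) = asin(-7/16) = -25.9445°
wrap1 = π − 2β = 231.8890°
wrap2 = π + 2β = 128.1110°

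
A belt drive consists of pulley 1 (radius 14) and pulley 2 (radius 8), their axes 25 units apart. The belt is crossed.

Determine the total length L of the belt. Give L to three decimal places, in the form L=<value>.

L=140.202

crossed belt: β = asin((r1+r2)/C) = asin(22/25) = 61.6424°
wrap1 = wrap2 = π + 2β = 303.2847°
tangent length = C·cosβ = 11.8743
L = (r1+r2)·wrap + 2·C·cosβ = 22·5.2933 + 2·11.8743 = 140.2017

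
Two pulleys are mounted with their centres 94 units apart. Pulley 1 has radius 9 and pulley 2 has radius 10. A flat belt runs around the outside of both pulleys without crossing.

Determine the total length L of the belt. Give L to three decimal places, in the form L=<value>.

L=247.701

open belt: β = asin((r2−r1)/C) = asin(1/94) = 0.6095°
wrap1 = π − 2β = 178.7809°
wrap2 = π + 2β = 181.2191°
tangent length = C·cosβ = 93.9947
L = r1·wrap1 + r2·wrap2 + 2·C·cosβ = 9·3.1203 + 10·3.1629 + 2·93.9947 = 247.7009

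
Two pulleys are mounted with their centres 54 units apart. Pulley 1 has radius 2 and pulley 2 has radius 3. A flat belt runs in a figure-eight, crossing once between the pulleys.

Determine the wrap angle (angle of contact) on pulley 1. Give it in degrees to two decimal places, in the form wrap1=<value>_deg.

crossed belt: β = asin((r1+r2)/C) = asin(5/54) = 5.3128°
wrap1 = wrap2 = π + 2β = 190.6255°

wrap1=190.63_deg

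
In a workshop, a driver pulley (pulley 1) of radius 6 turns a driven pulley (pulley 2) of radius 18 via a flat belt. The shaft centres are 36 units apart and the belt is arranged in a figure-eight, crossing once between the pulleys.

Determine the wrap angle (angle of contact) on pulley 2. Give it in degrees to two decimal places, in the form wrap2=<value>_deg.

wrap2=263.62_deg

crossed belt: β = asin((r1+r2)/C) = asin(24/36) = 41.8103°
wrap1 = wrap2 = π + 2β = 263.6206°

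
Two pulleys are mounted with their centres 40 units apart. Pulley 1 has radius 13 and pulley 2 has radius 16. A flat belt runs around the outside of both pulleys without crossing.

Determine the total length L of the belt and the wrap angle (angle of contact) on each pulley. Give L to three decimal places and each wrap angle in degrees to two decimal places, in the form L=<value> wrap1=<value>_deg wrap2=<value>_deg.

open belt: β = asin((r2−r1)/C) = asin(3/40) = 4.3012°
wrap1 = π − 2β = 171.3976°
wrap2 = π + 2β = 188.6024°
tangent length = C·cosβ = 39.8873
L = r1·wrap1 + r2·wrap2 + 2·C·cosβ = 13·2.9915 + 16·3.2917 + 2·39.8873 = 171.3313

L=171.331 wrap1=171.40_deg wrap2=188.60_deg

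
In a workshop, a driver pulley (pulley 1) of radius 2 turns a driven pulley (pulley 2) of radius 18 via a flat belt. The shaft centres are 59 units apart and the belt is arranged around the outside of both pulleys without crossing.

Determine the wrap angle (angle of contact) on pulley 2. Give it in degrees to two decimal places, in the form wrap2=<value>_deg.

wrap2=211.47_deg

open belt: β = asin((r2−r1)/C) = asin(16/59) = 15.7349°
wrap1 = π − 2β = 148.5302°
wrap2 = π + 2β = 211.4698°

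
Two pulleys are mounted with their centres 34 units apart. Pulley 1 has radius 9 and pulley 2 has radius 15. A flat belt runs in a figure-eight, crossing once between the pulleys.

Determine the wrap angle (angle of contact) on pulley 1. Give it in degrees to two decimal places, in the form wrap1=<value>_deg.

crossed belt: β = asin((r1+r2)/C) = asin(24/34) = 44.9009°
wrap1 = wrap2 = π + 2β = 269.8017°

wrap1=269.80_deg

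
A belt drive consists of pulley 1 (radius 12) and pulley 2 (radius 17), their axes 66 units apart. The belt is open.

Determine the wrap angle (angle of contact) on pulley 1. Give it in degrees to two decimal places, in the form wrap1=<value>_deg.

open belt: β = asin((r2−r1)/C) = asin(5/66) = 4.3448°
wrap1 = π − 2β = 171.3105°
wrap2 = π + 2β = 188.6895°

wrap1=171.31_deg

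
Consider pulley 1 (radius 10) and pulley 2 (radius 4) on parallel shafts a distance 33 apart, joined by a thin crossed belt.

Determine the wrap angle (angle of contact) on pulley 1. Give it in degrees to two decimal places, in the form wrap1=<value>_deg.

wrap1=230.21_deg

crossed belt: β = asin((r1+r2)/C) = asin(14/33) = 25.1027°
wrap1 = wrap2 = π + 2β = 230.2054°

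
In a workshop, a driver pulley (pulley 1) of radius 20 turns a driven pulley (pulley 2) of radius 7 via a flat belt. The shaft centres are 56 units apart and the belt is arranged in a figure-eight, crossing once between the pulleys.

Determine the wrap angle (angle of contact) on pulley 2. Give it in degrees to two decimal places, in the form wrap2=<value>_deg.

crossed belt: β = asin((r1+r2)/C) = asin(27/56) = 28.8254°
wrap1 = wrap2 = π + 2β = 237.6509°

wrap2=237.65_deg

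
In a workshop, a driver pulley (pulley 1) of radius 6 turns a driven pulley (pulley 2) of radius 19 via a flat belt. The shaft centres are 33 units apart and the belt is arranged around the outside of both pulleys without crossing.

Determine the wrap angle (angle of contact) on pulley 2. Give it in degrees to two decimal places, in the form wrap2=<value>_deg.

wrap2=226.40_deg

open belt: β = asin((r2−r1)/C) = asin(13/33) = 23.1998°
wrap1 = π − 2β = 133.6003°
wrap2 = π + 2β = 226.3997°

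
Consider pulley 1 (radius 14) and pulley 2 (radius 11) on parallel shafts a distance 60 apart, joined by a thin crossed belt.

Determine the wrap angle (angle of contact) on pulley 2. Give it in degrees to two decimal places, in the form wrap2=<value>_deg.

wrap2=229.25_deg

crossed belt: β = asin((r1+r2)/C) = asin(25/60) = 24.6243°
wrap1 = wrap2 = π + 2β = 229.2486°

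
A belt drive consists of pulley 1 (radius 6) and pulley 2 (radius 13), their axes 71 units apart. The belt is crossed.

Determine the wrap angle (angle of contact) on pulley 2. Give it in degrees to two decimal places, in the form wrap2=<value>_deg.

crossed belt: β = asin((r1+r2)/C) = asin(19/71) = 15.5218°
wrap1 = wrap2 = π + 2β = 211.0437°

wrap2=211.04_deg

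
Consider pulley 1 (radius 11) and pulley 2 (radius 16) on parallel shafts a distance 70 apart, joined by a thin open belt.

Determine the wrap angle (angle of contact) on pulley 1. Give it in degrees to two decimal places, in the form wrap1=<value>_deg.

open belt: β = asin((r2−r1)/C) = asin(5/70) = 4.0960°
wrap1 = π − 2β = 171.8079°
wrap2 = π + 2β = 188.1921°

wrap1=171.81_deg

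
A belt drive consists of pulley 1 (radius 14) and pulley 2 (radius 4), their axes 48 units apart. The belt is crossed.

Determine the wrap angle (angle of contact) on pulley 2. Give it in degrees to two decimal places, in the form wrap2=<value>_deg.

wrap2=224.05_deg

crossed belt: β = asin((r1+r2)/C) = asin(18/48) = 22.0243°
wrap1 = wrap2 = π + 2β = 224.0486°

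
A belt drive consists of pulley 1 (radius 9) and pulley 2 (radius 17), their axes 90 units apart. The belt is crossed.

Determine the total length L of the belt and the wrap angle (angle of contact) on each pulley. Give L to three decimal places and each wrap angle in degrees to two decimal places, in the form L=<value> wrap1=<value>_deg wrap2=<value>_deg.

crossed belt: β = asin((r1+r2)/C) = asin(26/90) = 16.7914°
wrap1 = wrap2 = π + 2β = 213.5829°
tangent length = C·cosβ = 86.1626
L = (r1+r2)·wrap + 2·C·cosβ = 26·3.7277 + 2·86.1626 = 269.2461

L=269.246 wrap1=213.58_deg wrap2=213.58_deg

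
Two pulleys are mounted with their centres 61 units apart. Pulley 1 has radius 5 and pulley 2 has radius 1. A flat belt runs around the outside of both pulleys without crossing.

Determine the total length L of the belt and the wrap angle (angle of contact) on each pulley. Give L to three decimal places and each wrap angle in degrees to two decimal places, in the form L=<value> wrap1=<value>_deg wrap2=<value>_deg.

open belt: β = asin((r2−r1)/C) = asin(-4/61) = -3.7598°
wrap1 = π − 2β = 187.5196°
wrap2 = π + 2β = 172.4804°
tangent length = C·cosβ = 60.8687
L = r1·wrap1 + r2·wrap2 + 2·C·cosβ = 5·3.2728 + 1·3.0104 + 2·60.8687 = 141.1119

L=141.112 wrap1=187.52_deg wrap2=172.48_deg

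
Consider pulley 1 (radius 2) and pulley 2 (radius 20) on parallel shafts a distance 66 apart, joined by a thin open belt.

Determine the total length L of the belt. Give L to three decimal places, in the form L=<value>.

L=206.055

open belt: β = asin((r2−r1)/C) = asin(18/66) = 15.8266°
wrap1 = π − 2β = 148.3468°
wrap2 = π + 2β = 211.6532°
tangent length = C·cosβ = 63.4980
L = r1·wrap1 + r2·wrap2 + 2·C·cosβ = 2·2.5891 + 20·3.6940 + 2·63.4980 = 206.0553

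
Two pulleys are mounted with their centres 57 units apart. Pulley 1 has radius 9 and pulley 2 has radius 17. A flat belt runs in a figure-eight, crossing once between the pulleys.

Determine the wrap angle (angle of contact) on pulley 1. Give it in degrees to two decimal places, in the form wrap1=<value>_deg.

wrap1=234.28_deg

crossed belt: β = asin((r1+r2)/C) = asin(26/57) = 27.1383°
wrap1 = wrap2 = π + 2β = 234.2767°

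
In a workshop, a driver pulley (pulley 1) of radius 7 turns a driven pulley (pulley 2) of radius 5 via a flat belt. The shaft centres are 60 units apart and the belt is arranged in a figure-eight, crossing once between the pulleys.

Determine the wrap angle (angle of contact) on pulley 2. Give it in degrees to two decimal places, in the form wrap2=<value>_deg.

wrap2=203.07_deg

crossed belt: β = asin((r1+r2)/C) = asin(12/60) = 11.5370°
wrap1 = wrap2 = π + 2β = 203.0739°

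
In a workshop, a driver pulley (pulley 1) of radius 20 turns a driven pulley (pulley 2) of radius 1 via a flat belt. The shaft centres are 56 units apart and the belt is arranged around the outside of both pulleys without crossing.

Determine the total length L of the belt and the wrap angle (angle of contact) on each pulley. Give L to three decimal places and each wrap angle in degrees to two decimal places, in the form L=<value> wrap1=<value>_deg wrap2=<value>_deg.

L=184.484 wrap1=219.67_deg wrap2=140.33_deg

open belt: β = asin((r2−r1)/C) = asin(-19/56) = -19.8334°
wrap1 = π − 2β = 219.6667°
wrap2 = π + 2β = 140.3333°
tangent length = C·cosβ = 52.6783
L = r1·wrap1 + r2·wrap2 + 2·C·cosβ = 20·3.8339 + 1·2.4493 + 2·52.6783 = 184.4840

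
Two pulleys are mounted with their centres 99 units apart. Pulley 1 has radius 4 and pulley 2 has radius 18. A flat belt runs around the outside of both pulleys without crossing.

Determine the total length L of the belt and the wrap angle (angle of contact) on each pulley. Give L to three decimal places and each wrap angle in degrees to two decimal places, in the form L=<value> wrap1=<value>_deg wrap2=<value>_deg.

open belt: β = asin((r2−r1)/C) = asin(14/99) = 8.1297°
wrap1 = π − 2β = 163.7406°
wrap2 = π + 2β = 196.2594°
tangent length = C·cosβ = 98.0051
L = r1·wrap1 + r2·wrap2 + 2·C·cosβ = 4·2.8578 + 18·3.4254 + 2·98.0051 = 269.0982

L=269.098 wrap1=163.74_deg wrap2=196.26_deg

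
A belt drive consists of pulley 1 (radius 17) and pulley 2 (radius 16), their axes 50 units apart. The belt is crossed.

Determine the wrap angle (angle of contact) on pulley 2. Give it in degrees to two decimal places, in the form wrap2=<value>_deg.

crossed belt: β = asin((r1+r2)/C) = asin(33/50) = 41.2999°
wrap1 = wrap2 = π + 2β = 262.5997°

wrap2=262.60_deg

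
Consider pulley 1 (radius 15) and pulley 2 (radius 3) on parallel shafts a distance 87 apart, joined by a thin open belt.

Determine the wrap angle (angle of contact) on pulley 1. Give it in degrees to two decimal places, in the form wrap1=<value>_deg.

wrap1=195.86_deg

open belt: β = asin((r2−r1)/C) = asin(-12/87) = -7.9281°
wrap1 = π − 2β = 195.8563°
wrap2 = π + 2β = 164.1437°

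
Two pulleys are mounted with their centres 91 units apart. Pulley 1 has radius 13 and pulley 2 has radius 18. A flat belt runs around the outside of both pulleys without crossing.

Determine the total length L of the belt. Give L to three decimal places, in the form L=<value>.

L=279.664

open belt: β = asin((r2−r1)/C) = asin(5/91) = 3.1497°
wrap1 = π − 2β = 173.7006°
wrap2 = π + 2β = 186.2994°
tangent length = C·cosβ = 90.8625
L = r1·wrap1 + r2·wrap2 + 2·C·cosβ = 13·3.0316 + 18·3.2515 + 2·90.8625 = 279.6642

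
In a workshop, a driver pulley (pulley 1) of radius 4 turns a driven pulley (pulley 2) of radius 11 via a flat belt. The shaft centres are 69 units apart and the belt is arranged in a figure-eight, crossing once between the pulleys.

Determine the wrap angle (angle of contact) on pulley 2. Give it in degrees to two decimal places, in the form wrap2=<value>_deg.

crossed belt: β = asin((r1+r2)/C) = asin(15/69) = 12.5559°
wrap1 = wrap2 = π + 2β = 205.1117°

wrap2=205.11_deg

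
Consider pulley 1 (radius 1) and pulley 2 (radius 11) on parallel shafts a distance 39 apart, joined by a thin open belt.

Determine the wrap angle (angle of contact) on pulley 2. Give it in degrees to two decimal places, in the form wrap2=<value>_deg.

wrap2=209.71_deg

open belt: β = asin((r2−r1)/C) = asin(10/39) = 14.8572°
wrap1 = π − 2β = 150.2857°
wrap2 = π + 2β = 209.7143°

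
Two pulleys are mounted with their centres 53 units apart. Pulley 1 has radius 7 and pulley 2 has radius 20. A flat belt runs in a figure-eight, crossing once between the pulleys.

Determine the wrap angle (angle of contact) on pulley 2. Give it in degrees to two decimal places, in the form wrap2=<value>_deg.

wrap2=241.25_deg

crossed belt: β = asin((r1+r2)/C) = asin(27/53) = 30.6261°
wrap1 = wrap2 = π + 2β = 241.2523°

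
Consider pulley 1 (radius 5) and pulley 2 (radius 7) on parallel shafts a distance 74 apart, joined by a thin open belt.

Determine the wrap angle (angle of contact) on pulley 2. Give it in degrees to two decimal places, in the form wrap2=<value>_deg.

wrap2=183.10_deg

open belt: β = asin((r2−r1)/C) = asin(2/74) = 1.5487°
wrap1 = π − 2β = 176.9026°
wrap2 = π + 2β = 183.0974°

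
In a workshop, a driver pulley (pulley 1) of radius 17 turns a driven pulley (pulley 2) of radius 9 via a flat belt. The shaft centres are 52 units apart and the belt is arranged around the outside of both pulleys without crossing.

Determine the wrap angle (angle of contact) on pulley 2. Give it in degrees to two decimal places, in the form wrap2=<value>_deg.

open belt: β = asin((r2−r1)/C) = asin(-8/52) = -8.8499°
wrap1 = π − 2β = 197.6998°
wrap2 = π + 2β = 162.3002°

wrap2=162.30_deg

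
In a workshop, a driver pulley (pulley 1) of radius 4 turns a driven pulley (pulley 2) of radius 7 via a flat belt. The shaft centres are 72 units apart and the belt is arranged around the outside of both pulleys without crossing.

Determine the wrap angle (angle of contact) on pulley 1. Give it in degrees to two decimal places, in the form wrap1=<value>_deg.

open belt: β = asin((r2−r1)/C) = asin(3/72) = 2.3880°
wrap1 = π − 2β = 175.2240°
wrap2 = π + 2β = 184.7760°

wrap1=175.22_deg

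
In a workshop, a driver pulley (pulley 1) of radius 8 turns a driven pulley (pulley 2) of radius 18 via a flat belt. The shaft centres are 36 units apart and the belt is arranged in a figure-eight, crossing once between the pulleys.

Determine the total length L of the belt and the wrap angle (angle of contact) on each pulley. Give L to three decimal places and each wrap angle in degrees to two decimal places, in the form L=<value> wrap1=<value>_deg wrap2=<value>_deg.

crossed belt: β = asin((r1+r2)/C) = asin(26/36) = 46.2383°
wrap1 = wrap2 = π + 2β = 272.4765°
tangent length = C·cosβ = 24.8998
L = (r1+r2)·wrap + 2·C·cosβ = 26·4.7556 + 2·24.8998 = 173.4455

L=173.446 wrap1=272.48_deg wrap2=272.48_deg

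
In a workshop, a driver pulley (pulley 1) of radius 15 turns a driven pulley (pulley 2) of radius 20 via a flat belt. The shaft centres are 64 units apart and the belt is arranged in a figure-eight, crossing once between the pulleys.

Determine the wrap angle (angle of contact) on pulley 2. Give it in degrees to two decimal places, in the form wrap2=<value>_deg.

wrap2=246.31_deg

crossed belt: β = asin((r1+r2)/C) = asin(35/64) = 33.1529°
wrap1 = wrap2 = π + 2β = 246.3058°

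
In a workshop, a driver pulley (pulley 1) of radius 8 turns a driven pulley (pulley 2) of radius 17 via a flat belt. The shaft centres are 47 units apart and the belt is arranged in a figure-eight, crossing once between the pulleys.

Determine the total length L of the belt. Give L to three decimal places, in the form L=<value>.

L=186.182

crossed belt: β = asin((r1+r2)/C) = asin(25/47) = 32.1349°
wrap1 = wrap2 = π + 2β = 244.2699°
tangent length = C·cosβ = 39.7995
L = (r1+r2)·wrap + 2·C·cosβ = 25·4.2633 + 2·39.7995 = 186.1818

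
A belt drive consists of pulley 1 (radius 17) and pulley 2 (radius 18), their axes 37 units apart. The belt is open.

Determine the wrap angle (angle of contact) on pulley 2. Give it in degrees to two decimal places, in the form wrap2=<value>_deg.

wrap2=183.10_deg

open belt: β = asin((r2−r1)/C) = asin(1/37) = 1.5487°
wrap1 = π − 2β = 176.9026°
wrap2 = π + 2β = 183.0974°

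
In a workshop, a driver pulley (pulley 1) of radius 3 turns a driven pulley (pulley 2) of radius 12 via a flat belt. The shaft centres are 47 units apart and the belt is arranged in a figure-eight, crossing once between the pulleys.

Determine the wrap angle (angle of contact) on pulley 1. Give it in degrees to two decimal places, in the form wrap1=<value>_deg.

wrap1=217.22_deg

crossed belt: β = asin((r1+r2)/C) = asin(15/47) = 18.6115°
wrap1 = wrap2 = π + 2β = 217.2229°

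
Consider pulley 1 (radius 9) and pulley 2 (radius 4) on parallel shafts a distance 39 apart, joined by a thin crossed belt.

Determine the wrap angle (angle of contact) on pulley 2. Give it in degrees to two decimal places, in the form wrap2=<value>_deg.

wrap2=218.94_deg

crossed belt: β = asin((r1+r2)/C) = asin(13/39) = 19.4712°
wrap1 = wrap2 = π + 2β = 218.9424°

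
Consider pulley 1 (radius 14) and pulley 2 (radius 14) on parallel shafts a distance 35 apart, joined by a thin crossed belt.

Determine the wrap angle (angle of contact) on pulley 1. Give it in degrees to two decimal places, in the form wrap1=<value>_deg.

crossed belt: β = asin((r1+r2)/C) = asin(28/35) = 53.1301°
wrap1 = wrap2 = π + 2β = 286.2602°

wrap1=286.26_deg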